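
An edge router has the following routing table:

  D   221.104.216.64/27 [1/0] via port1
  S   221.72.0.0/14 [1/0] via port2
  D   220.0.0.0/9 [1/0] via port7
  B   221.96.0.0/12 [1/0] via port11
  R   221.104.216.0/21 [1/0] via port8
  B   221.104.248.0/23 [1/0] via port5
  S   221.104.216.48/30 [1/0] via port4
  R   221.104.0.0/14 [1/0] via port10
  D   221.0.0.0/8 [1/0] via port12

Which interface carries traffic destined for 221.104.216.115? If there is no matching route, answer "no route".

port8

Routes whose prefix contains 221.104.216.115:
  221.0.0.0/8 (221.0.0.0 - 221.255.255.255) -> port12
  221.96.0.0/12 (221.96.0.0 - 221.111.255.255) -> port11
  221.104.0.0/14 (221.104.0.0 - 221.107.255.255) -> port10
  221.104.216.0/21 (221.104.216.0 - 221.104.223.255) -> port8
More-specific entries that do NOT match:
  221.104.216.48/30 (221.104.216.48 - 221.104.216.51) does not contain 221.104.216.115
  221.104.216.64/27 (221.104.216.64 - 221.104.216.95) does not contain 221.104.216.115
  221.104.248.0/23 (221.104.248.0 - 221.104.249.255) does not contain 221.104.216.115
Longest matching prefix is /21 -> interface port8.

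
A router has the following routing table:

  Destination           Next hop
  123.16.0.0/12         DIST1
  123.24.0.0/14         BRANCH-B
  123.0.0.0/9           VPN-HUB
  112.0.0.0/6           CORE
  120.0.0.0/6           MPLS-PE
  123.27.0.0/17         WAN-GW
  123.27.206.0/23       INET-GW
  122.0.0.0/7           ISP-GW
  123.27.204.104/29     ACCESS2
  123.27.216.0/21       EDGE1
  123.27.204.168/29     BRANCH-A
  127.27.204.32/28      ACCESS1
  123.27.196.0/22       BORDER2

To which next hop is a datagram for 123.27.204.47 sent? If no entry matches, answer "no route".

Routes whose prefix contains 123.27.204.47:
  120.0.0.0/6 (120.0.0.0 - 123.255.255.255) -> MPLS-PE
  122.0.0.0/7 (122.0.0.0 - 123.255.255.255) -> ISP-GW
  123.0.0.0/9 (123.0.0.0 - 123.127.255.255) -> VPN-HUB
  123.16.0.0/12 (123.16.0.0 - 123.31.255.255) -> DIST1
  123.24.0.0/14 (123.24.0.0 - 123.27.255.255) -> BRANCH-B
More-specific entries that do NOT match:
  123.27.204.104/29 (123.27.204.104 - 123.27.204.111) does not contain 123.27.204.47
  123.27.204.168/29 (123.27.204.168 - 123.27.204.175) does not contain 123.27.204.47
  127.27.204.32/28 (127.27.204.32 - 127.27.204.47) does not contain 123.27.204.47
  123.27.206.0/23 (123.27.206.0 - 123.27.207.255) does not contain 123.27.204.47
  123.27.196.0/22 (123.27.196.0 - 123.27.199.255) does not contain 123.27.204.47
  123.27.216.0/21 (123.27.216.0 - 123.27.223.255) does not contain 123.27.204.47
  123.27.0.0/17 (123.27.0.0 - 123.27.127.255) does not contain 123.27.204.47
Longest matching prefix is /14 -> next hop BRANCH-B.

BRANCH-B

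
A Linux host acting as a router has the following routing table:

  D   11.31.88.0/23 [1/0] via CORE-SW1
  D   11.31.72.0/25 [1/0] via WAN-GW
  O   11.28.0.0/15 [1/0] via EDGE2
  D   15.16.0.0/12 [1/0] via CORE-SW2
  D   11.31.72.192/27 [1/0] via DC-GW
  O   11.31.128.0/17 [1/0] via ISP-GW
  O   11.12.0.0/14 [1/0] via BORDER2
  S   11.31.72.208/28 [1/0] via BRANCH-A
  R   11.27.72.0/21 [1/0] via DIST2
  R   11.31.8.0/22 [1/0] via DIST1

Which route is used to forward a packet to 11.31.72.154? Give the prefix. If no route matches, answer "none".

11.31.72.154 is outside every listed prefix and there is no default route.

none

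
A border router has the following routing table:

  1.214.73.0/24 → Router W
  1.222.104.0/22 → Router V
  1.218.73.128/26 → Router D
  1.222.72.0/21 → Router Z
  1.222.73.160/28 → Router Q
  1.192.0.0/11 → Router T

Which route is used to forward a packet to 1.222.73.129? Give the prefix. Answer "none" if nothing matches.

1.222.72.0/21

Entries matching 1.222.73.129:
  1.192.0.0/11 (1.192.0.0 - 1.223.255.255)
  1.222.72.0/21 (1.222.72.0 - 1.222.79.255)
Most specific is 1.222.72.0/21.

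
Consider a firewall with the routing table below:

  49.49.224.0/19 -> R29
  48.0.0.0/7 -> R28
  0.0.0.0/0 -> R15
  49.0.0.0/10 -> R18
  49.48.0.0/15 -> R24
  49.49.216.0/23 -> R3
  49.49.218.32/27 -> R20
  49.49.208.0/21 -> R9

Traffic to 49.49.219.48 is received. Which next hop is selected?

Routes whose prefix contains 49.49.219.48:
  0.0.0.0/0 (default, matches everything) -> R15
  48.0.0.0/7 (48.0.0.0 - 49.255.255.255) -> R28
  49.0.0.0/10 (49.0.0.0 - 49.63.255.255) -> R18
  49.48.0.0/15 (49.48.0.0 - 49.49.255.255) -> R24
More-specific entries that do NOT match:
  49.49.218.32/27 (49.49.218.32 - 49.49.218.63) does not contain 49.49.219.48
  49.49.216.0/23 (49.49.216.0 - 49.49.217.255) does not contain 49.49.219.48
  49.49.208.0/21 (49.49.208.0 - 49.49.215.255) does not contain 49.49.219.48
  49.49.224.0/19 (49.49.224.0 - 49.49.255.255) does not contain 49.49.219.48
Longest matching prefix is /15 -> next hop R24.

R24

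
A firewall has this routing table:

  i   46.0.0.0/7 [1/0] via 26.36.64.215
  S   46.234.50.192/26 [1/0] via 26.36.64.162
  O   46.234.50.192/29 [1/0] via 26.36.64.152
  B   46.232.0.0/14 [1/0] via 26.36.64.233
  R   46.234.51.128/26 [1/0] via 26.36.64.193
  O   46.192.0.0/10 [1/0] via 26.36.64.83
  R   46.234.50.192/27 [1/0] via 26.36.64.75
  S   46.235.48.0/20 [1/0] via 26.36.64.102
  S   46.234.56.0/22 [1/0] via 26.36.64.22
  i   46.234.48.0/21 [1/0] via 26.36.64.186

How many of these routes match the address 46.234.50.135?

Prefixes containing 46.234.50.135:
  46.0.0.0/7 (46.0.0.0 - 47.255.255.255)
  46.192.0.0/10 (46.192.0.0 - 46.255.255.255)
  46.232.0.0/14 (46.232.0.0 - 46.235.255.255)
  46.234.48.0/21 (46.234.48.0 - 46.234.55.255)
Total matching entries: 4.

4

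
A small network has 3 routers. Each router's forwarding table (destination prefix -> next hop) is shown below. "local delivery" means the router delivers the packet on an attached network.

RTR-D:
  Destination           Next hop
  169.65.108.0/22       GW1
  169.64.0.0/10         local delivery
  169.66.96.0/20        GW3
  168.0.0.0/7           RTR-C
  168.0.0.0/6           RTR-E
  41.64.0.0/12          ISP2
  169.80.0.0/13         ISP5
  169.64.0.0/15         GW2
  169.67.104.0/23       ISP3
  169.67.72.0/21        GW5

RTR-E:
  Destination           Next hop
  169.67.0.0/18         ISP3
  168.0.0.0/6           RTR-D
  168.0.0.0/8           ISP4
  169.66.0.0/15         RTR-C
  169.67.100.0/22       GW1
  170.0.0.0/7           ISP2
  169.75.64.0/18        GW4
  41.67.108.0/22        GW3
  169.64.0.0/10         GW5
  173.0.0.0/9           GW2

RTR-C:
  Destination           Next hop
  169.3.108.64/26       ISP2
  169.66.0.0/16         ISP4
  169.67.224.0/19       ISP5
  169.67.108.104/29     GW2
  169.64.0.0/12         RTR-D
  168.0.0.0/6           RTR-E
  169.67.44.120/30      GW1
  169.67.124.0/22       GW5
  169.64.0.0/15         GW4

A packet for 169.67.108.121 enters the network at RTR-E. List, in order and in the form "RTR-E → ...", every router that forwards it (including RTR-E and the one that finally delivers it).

RTR-E → RTR-C → RTR-D

At RTR-E: longest match for 169.67.108.121 is 169.66.0.0/15 -> RTR-C
At RTR-C: longest match for 169.67.108.121 is 169.64.0.0/12 -> RTR-D
At RTR-D: longest match for 169.67.108.121 is 169.64.0.0/10 -> local delivery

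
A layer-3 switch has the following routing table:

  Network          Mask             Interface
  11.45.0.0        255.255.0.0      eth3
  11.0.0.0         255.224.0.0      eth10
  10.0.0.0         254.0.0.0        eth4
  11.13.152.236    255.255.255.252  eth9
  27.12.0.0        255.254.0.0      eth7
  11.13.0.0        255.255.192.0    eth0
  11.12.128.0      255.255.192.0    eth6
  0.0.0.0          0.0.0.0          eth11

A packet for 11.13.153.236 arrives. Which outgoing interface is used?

Routes whose prefix contains 11.13.153.236:
  0.0.0.0/0 (default, matches everything) -> eth11
  10.0.0.0/7 (10.0.0.0 - 11.255.255.255) -> eth4
  11.0.0.0/11 (11.0.0.0 - 11.31.255.255) -> eth10
More-specific entries that do NOT match:
  11.13.152.236/30 (11.13.152.236 - 11.13.152.239) does not contain 11.13.153.236
  11.13.0.0/18 (11.13.0.0 - 11.13.63.255) does not contain 11.13.153.236
  11.12.128.0/18 (11.12.128.0 - 11.12.191.255) does not contain 11.13.153.236
  11.45.0.0/16 (11.45.0.0 - 11.45.255.255) does not contain 11.13.153.236
  27.12.0.0/15 (27.12.0.0 - 27.13.255.255) does not contain 11.13.153.236
Longest matching prefix is /11 -> interface eth10.

eth10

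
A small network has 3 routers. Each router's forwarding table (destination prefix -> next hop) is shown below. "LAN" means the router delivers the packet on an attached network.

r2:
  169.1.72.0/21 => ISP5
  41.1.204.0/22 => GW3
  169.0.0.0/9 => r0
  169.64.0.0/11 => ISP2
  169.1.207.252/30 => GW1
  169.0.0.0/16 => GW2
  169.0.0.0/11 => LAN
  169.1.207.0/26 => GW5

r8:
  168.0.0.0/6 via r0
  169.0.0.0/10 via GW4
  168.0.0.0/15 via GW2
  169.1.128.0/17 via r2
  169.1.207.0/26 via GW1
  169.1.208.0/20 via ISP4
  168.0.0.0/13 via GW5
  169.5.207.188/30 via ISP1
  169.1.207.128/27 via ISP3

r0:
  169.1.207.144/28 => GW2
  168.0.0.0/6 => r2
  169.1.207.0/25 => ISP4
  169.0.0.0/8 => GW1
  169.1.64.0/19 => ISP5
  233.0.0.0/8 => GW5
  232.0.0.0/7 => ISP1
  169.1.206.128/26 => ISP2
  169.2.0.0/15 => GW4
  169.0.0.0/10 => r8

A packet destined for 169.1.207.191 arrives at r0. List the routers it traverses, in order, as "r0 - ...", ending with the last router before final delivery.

At r0: longest match for 169.1.207.191 is 169.0.0.0/10 -> r8
At r8: longest match for 169.1.207.191 is 169.1.128.0/17 -> r2
At r2: longest match for 169.1.207.191 is 169.0.0.0/11 -> LAN

r0 - r8 - r2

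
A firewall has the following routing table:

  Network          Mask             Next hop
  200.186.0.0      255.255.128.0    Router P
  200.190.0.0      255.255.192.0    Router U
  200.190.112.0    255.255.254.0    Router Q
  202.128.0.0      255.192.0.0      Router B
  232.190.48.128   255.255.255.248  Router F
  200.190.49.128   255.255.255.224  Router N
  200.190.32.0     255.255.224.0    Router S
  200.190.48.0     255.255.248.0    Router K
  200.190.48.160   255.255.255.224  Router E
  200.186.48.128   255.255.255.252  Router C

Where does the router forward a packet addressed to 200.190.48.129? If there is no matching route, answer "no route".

Routes whose prefix contains 200.190.48.129:
  200.190.0.0/18 (200.190.0.0 - 200.190.63.255) -> Router U
  200.190.32.0/19 (200.190.32.0 - 200.190.63.255) -> Router S
  200.190.48.0/21 (200.190.48.0 - 200.190.55.255) -> Router K
More-specific entries that do NOT match:
  200.186.48.128/30 (200.186.48.128 - 200.186.48.131) does not contain 200.190.48.129
  232.190.48.128/29 (232.190.48.128 - 232.190.48.135) does not contain 200.190.48.129
  200.190.49.128/27 (200.190.49.128 - 200.190.49.159) does not contain 200.190.48.129
  200.190.48.160/27 (200.190.48.160 - 200.190.48.191) does not contain 200.190.48.129
  200.190.112.0/23 (200.190.112.0 - 200.190.113.255) does not contain 200.190.48.129
Longest matching prefix is /21 -> next hop Router K.

Router K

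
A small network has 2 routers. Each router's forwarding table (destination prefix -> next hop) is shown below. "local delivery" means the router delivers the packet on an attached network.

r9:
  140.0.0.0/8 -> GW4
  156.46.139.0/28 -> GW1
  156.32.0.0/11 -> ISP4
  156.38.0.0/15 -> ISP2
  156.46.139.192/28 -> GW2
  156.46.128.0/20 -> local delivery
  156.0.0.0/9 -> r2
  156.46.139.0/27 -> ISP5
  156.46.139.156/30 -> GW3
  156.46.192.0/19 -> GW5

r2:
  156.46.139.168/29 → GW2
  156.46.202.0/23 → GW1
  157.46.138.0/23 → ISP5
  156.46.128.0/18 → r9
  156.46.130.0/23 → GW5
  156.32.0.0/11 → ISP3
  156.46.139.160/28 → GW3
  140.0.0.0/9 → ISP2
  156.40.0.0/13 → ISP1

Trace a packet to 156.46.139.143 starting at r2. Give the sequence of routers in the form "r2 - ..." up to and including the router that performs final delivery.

At r2: longest match for 156.46.139.143 is 156.46.128.0/18 -> r9
At r9: longest match for 156.46.139.143 is 156.46.128.0/20 -> local delivery

r2 - r9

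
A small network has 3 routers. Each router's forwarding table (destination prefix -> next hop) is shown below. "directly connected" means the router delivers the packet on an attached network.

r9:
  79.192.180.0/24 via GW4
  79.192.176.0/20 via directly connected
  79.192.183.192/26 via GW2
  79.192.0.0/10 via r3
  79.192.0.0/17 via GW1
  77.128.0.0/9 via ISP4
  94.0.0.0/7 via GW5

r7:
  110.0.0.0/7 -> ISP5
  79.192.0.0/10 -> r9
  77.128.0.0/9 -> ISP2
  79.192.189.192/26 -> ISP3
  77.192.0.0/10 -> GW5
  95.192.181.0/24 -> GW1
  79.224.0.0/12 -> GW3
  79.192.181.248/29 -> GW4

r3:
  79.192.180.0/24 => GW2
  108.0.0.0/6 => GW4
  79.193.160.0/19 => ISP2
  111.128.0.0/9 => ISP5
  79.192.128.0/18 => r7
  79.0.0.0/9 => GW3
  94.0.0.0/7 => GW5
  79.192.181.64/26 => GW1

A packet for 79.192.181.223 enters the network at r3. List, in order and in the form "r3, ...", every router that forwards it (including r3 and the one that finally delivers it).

At r3: longest match for 79.192.181.223 is 79.192.128.0/18 -> r7
At r7: longest match for 79.192.181.223 is 79.192.0.0/10 -> r9
At r9: longest match for 79.192.181.223 is 79.192.176.0/20 -> directly connected

r3, r7, r9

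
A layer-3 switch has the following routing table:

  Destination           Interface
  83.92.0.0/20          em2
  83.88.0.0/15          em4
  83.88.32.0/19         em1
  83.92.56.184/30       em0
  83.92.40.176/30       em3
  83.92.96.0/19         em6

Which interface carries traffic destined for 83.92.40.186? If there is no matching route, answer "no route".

No entry's prefix contains 83.92.40.186; there is no default route.

no route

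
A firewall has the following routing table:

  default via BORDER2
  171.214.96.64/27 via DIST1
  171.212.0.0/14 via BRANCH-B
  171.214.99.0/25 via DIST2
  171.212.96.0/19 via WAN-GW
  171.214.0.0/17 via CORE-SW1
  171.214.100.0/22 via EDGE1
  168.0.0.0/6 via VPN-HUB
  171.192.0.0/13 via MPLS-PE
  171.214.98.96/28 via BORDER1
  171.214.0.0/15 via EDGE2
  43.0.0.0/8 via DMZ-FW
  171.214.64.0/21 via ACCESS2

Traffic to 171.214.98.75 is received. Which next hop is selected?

Routes whose prefix contains 171.214.98.75:
  0.0.0.0/0 (default, matches everything) -> BORDER2
  168.0.0.0/6 (168.0.0.0 - 171.255.255.255) -> VPN-HUB
  171.212.0.0/14 (171.212.0.0 - 171.215.255.255) -> BRANCH-B
  171.214.0.0/15 (171.214.0.0 - 171.215.255.255) -> EDGE2
  171.214.0.0/17 (171.214.0.0 - 171.214.127.255) -> CORE-SW1
More-specific entries that do NOT match:
  171.214.98.96/28 (171.214.98.96 - 171.214.98.111) does not contain 171.214.98.75
  171.214.96.64/27 (171.214.96.64 - 171.214.96.95) does not contain 171.214.98.75
  171.214.99.0/25 (171.214.99.0 - 171.214.99.127) does not contain 171.214.98.75
  171.214.100.0/22 (171.214.100.0 - 171.214.103.255) does not contain 171.214.98.75
  171.214.64.0/21 (171.214.64.0 - 171.214.71.255) does not contain 171.214.98.75
  171.212.96.0/19 (171.212.96.0 - 171.212.127.255) does not contain 171.214.98.75
Longest matching prefix is /17 -> next hop CORE-SW1.

CORE-SW1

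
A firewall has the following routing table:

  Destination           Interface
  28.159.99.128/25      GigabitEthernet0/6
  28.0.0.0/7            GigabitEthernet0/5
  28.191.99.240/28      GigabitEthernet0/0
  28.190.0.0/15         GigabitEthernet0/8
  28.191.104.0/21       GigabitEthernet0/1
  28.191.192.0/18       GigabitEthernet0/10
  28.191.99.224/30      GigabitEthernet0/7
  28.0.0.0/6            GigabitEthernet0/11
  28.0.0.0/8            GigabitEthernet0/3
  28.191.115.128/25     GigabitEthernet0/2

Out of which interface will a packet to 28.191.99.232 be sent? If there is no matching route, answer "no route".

Routes whose prefix contains 28.191.99.232:
  28.0.0.0/6 (28.0.0.0 - 31.255.255.255) -> GigabitEthernet0/11
  28.0.0.0/7 (28.0.0.0 - 29.255.255.255) -> GigabitEthernet0/5
  28.0.0.0/8 (28.0.0.0 - 28.255.255.255) -> GigabitEthernet0/3
  28.190.0.0/15 (28.190.0.0 - 28.191.255.255) -> GigabitEthernet0/8
More-specific entries that do NOT match:
  28.191.99.224/30 (28.191.99.224 - 28.191.99.227) does not contain 28.191.99.232
  28.191.99.240/28 (28.191.99.240 - 28.191.99.255) does not contain 28.191.99.232
  28.159.99.128/25 (28.159.99.128 - 28.159.99.255) does not contain 28.191.99.232
  28.191.115.128/25 (28.191.115.128 - 28.191.115.255) does not contain 28.191.99.232
  28.191.104.0/21 (28.191.104.0 - 28.191.111.255) does not contain 28.191.99.232
  28.191.192.0/18 (28.191.192.0 - 28.191.255.255) does not contain 28.191.99.232
Longest matching prefix is /15 -> interface GigabitEthernet0/8.

GigabitEthernet0/8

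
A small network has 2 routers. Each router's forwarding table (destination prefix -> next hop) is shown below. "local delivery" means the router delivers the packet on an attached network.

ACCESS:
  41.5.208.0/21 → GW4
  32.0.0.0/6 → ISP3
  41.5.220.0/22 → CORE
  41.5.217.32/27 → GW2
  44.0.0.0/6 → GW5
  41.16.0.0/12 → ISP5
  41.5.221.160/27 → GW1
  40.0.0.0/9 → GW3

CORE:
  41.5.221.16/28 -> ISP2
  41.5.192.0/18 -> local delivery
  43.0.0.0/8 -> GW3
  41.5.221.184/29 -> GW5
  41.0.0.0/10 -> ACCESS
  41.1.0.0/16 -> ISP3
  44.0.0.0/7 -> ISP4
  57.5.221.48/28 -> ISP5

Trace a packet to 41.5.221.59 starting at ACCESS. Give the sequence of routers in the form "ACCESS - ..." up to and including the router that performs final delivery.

ACCESS - CORE

At ACCESS: longest match for 41.5.221.59 is 41.5.220.0/22 -> CORE
At CORE: longest match for 41.5.221.59 is 41.5.192.0/18 -> local delivery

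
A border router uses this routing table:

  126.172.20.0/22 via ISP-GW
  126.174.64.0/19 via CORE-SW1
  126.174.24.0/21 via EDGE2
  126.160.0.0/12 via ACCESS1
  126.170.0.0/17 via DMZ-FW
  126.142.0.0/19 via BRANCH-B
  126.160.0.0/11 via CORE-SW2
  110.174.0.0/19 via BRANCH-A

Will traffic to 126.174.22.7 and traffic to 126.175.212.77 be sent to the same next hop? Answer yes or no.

yes

126.174.22.7: longest match 126.160.0.0/12 -> ACCESS1
126.175.212.77: longest match 126.160.0.0/12 -> ACCESS1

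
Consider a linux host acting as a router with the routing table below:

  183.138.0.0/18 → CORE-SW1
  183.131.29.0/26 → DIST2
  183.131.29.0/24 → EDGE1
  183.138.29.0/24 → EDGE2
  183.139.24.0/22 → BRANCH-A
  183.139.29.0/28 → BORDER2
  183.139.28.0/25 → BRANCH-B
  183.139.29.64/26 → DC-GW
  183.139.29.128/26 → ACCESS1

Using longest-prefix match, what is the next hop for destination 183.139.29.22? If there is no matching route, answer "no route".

no route

No entry's prefix contains 183.139.29.22; there is no default route.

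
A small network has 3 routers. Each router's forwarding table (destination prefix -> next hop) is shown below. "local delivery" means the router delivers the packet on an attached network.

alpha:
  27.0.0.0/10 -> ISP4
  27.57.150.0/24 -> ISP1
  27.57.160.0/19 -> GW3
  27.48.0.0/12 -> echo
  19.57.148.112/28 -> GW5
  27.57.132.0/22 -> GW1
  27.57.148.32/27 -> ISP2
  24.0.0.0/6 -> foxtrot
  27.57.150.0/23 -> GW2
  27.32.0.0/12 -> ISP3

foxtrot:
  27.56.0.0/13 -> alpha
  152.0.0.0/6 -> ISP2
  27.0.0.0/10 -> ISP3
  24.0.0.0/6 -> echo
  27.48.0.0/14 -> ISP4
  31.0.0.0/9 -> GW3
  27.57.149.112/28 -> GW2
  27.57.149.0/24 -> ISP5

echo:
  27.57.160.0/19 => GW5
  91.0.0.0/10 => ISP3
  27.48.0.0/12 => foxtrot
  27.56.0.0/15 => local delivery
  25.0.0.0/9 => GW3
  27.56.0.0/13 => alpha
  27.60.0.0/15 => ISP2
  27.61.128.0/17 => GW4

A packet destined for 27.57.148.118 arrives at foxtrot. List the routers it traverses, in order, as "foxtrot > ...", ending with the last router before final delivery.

foxtrot > alpha > echo

At foxtrot: longest match for 27.57.148.118 is 27.56.0.0/13 -> alpha
At alpha: longest match for 27.57.148.118 is 27.48.0.0/12 -> echo
At echo: longest match for 27.57.148.118 is 27.56.0.0/15 -> local delivery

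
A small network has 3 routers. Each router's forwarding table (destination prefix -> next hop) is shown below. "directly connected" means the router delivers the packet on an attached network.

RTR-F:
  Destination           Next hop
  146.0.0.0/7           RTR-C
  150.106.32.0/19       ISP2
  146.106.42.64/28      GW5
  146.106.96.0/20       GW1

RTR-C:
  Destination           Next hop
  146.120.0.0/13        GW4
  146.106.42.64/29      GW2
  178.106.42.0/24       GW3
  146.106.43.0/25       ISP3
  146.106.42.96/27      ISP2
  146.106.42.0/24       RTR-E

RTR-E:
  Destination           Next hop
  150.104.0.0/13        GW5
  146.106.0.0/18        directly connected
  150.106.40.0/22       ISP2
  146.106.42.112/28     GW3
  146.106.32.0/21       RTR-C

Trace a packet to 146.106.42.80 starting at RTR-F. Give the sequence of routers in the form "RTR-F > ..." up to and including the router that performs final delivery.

RTR-F > RTR-C > RTR-E

At RTR-F: longest match for 146.106.42.80 is 146.0.0.0/7 -> RTR-C
At RTR-C: longest match for 146.106.42.80 is 146.106.42.0/24 -> RTR-E
At RTR-E: longest match for 146.106.42.80 is 146.106.0.0/18 -> directly connected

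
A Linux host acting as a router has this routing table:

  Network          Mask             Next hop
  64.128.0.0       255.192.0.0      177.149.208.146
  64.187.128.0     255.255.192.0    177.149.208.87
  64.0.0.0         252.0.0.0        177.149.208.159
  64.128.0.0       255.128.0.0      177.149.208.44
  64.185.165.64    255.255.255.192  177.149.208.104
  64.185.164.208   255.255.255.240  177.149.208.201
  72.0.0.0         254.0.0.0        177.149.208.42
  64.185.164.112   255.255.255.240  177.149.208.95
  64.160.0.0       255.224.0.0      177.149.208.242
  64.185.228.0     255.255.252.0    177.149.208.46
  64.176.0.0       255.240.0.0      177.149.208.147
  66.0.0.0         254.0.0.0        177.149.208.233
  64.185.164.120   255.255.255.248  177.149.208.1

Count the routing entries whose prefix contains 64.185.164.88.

5

Prefixes containing 64.185.164.88:
  64.0.0.0/6 (64.0.0.0 - 67.255.255.255)
  64.128.0.0/9 (64.128.0.0 - 64.255.255.255)
  64.128.0.0/10 (64.128.0.0 - 64.191.255.255)
  64.160.0.0/11 (64.160.0.0 - 64.191.255.255)
  64.176.0.0/12 (64.176.0.0 - 64.191.255.255)
Total matching entries: 5.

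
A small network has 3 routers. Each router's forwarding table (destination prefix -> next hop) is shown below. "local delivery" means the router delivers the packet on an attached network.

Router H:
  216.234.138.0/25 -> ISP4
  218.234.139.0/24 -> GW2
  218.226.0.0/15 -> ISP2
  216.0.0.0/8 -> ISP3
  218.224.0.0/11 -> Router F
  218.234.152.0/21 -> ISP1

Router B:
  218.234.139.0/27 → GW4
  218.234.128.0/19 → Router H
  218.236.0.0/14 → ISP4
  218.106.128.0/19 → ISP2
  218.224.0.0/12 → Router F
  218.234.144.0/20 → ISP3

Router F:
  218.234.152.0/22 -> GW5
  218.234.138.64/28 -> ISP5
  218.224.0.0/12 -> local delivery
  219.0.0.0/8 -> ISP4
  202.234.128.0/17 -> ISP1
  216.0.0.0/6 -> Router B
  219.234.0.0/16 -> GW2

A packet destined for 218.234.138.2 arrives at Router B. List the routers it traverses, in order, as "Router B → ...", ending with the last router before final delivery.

At Router B: longest match for 218.234.138.2 is 218.234.128.0/19 -> Router H
At Router H: longest match for 218.234.138.2 is 218.224.0.0/11 -> Router F
At Router F: longest match for 218.234.138.2 is 218.224.0.0/12 -> local delivery

Router B → Router H → Router F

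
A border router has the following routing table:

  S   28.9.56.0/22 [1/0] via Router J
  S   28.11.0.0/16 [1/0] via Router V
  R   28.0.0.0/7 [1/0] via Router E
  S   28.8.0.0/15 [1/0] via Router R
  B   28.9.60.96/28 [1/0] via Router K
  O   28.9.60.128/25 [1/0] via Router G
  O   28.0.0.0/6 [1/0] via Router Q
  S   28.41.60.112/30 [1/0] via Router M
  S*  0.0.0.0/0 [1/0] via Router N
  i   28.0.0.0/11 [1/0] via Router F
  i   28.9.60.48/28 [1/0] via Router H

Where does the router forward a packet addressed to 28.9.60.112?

Router R

Routes whose prefix contains 28.9.60.112:
  0.0.0.0/0 (default, matches everything) -> Router N
  28.0.0.0/6 (28.0.0.0 - 31.255.255.255) -> Router Q
  28.0.0.0/7 (28.0.0.0 - 29.255.255.255) -> Router E
  28.0.0.0/11 (28.0.0.0 - 28.31.255.255) -> Router F
  28.8.0.0/15 (28.8.0.0 - 28.9.255.255) -> Router R
More-specific entries that do NOT match:
  28.41.60.112/30 (28.41.60.112 - 28.41.60.115) does not contain 28.9.60.112
  28.9.60.96/28 (28.9.60.96 - 28.9.60.111) does not contain 28.9.60.112
  28.9.60.48/28 (28.9.60.48 - 28.9.60.63) does not contain 28.9.60.112
  28.9.60.128/25 (28.9.60.128 - 28.9.60.255) does not contain 28.9.60.112
  28.9.56.0/22 (28.9.56.0 - 28.9.59.255) does not contain 28.9.60.112
  28.11.0.0/16 (28.11.0.0 - 28.11.255.255) does not contain 28.9.60.112
Longest matching prefix is /15 -> next hop Router R.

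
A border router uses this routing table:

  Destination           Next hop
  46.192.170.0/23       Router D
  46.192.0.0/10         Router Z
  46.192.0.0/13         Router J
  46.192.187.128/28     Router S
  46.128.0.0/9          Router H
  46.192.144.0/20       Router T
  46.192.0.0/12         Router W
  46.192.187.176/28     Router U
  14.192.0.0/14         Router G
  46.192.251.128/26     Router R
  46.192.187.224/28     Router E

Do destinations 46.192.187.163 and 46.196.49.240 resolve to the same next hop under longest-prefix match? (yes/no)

yes

46.192.187.163: longest match 46.192.0.0/13 -> Router J
46.196.49.240: longest match 46.192.0.0/13 -> Router J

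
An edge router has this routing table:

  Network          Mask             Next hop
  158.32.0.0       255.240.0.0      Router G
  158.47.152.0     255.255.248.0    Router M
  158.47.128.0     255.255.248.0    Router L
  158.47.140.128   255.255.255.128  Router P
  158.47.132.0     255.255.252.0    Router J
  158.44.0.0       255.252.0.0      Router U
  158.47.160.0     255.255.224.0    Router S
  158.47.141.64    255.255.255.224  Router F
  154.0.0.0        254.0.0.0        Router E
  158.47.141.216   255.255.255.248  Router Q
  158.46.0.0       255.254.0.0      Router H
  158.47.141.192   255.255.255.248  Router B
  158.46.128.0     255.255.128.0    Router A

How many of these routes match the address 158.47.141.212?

Prefixes containing 158.47.141.212:
  158.32.0.0/12 (158.32.0.0 - 158.47.255.255)
  158.44.0.0/14 (158.44.0.0 - 158.47.255.255)
  158.46.0.0/15 (158.46.0.0 - 158.47.255.255)
Total matching entries: 3.

3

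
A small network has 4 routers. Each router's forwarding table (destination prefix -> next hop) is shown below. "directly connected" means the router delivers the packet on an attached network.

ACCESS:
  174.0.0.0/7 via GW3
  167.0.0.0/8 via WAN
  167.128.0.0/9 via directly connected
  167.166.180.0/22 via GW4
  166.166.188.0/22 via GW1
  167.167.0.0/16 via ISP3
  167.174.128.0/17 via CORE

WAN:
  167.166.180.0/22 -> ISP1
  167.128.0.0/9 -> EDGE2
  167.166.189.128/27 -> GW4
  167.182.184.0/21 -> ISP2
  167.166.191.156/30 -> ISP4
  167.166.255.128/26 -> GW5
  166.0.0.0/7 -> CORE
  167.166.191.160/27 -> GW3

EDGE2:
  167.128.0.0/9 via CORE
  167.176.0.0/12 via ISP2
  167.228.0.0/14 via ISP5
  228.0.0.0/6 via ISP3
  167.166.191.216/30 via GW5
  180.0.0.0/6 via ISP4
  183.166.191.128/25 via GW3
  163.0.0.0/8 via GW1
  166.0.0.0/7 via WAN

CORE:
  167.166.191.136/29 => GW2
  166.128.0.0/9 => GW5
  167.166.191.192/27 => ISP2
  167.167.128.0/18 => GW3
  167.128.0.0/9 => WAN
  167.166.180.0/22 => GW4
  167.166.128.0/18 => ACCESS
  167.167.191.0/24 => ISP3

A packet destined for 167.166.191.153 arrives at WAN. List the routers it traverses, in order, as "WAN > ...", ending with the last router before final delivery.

WAN > EDGE2 > CORE > ACCESS

At WAN: longest match for 167.166.191.153 is 167.128.0.0/9 -> EDGE2
At EDGE2: longest match for 167.166.191.153 is 167.128.0.0/9 -> CORE
At CORE: longest match for 167.166.191.153 is 167.166.128.0/18 -> ACCESS
At ACCESS: longest match for 167.166.191.153 is 167.128.0.0/9 -> directly connected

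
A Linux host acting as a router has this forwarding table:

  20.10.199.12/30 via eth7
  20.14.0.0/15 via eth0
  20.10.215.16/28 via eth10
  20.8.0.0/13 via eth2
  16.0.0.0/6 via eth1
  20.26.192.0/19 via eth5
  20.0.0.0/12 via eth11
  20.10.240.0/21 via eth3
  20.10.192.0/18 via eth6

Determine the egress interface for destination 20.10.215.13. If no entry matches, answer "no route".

Routes whose prefix contains 20.10.215.13:
  20.0.0.0/12 (20.0.0.0 - 20.15.255.255) -> eth11
  20.8.0.0/13 (20.8.0.0 - 20.15.255.255) -> eth2
  20.10.192.0/18 (20.10.192.0 - 20.10.255.255) -> eth6
More-specific entries that do NOT match:
  20.10.199.12/30 (20.10.199.12 - 20.10.199.15) does not contain 20.10.215.13
  20.10.215.16/28 (20.10.215.16 - 20.10.215.31) does not contain 20.10.215.13
  20.10.240.0/21 (20.10.240.0 - 20.10.247.255) does not contain 20.10.215.13
  20.26.192.0/19 (20.26.192.0 - 20.26.223.255) does not contain 20.10.215.13
Longest matching prefix is /18 -> interface eth6.

eth6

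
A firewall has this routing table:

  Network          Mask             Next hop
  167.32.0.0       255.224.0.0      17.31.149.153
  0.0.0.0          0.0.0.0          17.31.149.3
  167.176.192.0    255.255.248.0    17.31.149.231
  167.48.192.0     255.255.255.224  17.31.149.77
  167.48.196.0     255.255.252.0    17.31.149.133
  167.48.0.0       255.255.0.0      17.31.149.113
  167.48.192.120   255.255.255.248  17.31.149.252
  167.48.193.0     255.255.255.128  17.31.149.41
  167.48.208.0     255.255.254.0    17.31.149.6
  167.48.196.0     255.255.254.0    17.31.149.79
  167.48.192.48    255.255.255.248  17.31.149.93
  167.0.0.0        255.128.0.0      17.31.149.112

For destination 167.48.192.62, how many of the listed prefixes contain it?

Prefixes containing 167.48.192.62:
  0.0.0.0/0 (default, matches everything)
  167.0.0.0/9 (167.0.0.0 - 167.127.255.255)
  167.32.0.0/11 (167.32.0.0 - 167.63.255.255)
  167.48.0.0/16 (167.48.0.0 - 167.48.255.255)
Total matching entries: 4.

4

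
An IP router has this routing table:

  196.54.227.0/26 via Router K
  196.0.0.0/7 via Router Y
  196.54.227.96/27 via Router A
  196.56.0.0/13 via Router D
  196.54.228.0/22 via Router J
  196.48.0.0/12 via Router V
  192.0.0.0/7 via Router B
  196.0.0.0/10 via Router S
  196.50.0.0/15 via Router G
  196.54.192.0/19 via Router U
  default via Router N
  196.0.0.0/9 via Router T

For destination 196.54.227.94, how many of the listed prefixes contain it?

Prefixes containing 196.54.227.94:
  0.0.0.0/0 (default, matches everything)
  196.0.0.0/7 (196.0.0.0 - 197.255.255.255)
  196.0.0.0/9 (196.0.0.0 - 196.127.255.255)
  196.0.0.0/10 (196.0.0.0 - 196.63.255.255)
  196.48.0.0/12 (196.48.0.0 - 196.63.255.255)
Total matching entries: 5.

5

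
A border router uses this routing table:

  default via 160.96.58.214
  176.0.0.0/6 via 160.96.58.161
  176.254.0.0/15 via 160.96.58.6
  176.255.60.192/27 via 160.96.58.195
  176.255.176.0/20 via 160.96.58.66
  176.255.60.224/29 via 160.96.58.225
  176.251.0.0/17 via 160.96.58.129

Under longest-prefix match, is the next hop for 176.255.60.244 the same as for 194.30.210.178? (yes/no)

no

176.255.60.244: longest match 176.254.0.0/15 -> 160.96.58.6
194.30.210.178: longest match 0.0.0.0/0 -> 160.96.58.214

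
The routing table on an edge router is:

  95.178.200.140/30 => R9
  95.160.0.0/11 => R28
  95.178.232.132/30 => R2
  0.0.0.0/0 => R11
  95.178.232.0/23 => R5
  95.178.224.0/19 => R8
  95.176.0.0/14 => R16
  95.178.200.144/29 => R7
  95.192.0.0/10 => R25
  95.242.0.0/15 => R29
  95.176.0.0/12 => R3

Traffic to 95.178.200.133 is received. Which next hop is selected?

Routes whose prefix contains 95.178.200.133:
  0.0.0.0/0 (default, matches everything) -> R11
  95.160.0.0/11 (95.160.0.0 - 95.191.255.255) -> R28
  95.176.0.0/12 (95.176.0.0 - 95.191.255.255) -> R3
  95.176.0.0/14 (95.176.0.0 - 95.179.255.255) -> R16
More-specific entries that do NOT match:
  95.178.200.140/30 (95.178.200.140 - 95.178.200.143) does not contain 95.178.200.133
  95.178.232.132/30 (95.178.232.132 - 95.178.232.135) does not contain 95.178.200.133
  95.178.200.144/29 (95.178.200.144 - 95.178.200.151) does not contain 95.178.200.133
  95.178.232.0/23 (95.178.232.0 - 95.178.233.255) does not contain 95.178.200.133
  95.178.224.0/19 (95.178.224.0 - 95.178.255.255) does not contain 95.178.200.133
  95.242.0.0/15 (95.242.0.0 - 95.243.255.255) does not contain 95.178.200.133
Longest matching prefix is /14 -> next hop R16.

R16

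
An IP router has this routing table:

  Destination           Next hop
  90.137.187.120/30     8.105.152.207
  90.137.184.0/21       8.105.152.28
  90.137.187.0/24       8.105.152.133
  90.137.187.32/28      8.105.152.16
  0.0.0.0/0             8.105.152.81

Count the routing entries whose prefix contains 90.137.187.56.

3

Prefixes containing 90.137.187.56:
  0.0.0.0/0 (default, matches everything)
  90.137.184.0/21 (90.137.184.0 - 90.137.191.255)
  90.137.187.0/24 (90.137.187.0 - 90.137.187.255)
Total matching entries: 3.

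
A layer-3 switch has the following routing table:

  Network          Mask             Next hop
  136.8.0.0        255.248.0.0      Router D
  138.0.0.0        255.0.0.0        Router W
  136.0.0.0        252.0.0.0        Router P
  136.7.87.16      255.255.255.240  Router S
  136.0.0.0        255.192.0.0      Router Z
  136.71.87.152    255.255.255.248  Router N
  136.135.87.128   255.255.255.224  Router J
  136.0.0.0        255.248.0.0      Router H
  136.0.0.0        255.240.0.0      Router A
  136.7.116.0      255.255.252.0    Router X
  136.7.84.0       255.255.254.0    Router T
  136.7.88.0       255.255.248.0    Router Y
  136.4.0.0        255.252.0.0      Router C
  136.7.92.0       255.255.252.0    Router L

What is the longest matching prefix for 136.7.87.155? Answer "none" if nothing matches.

Entries matching 136.7.87.155:
  136.0.0.0/6 (136.0.0.0 - 139.255.255.255)
  136.0.0.0/10 (136.0.0.0 - 136.63.255.255)
  136.0.0.0/12 (136.0.0.0 - 136.15.255.255)
  136.0.0.0/13 (136.0.0.0 - 136.7.255.255)
  136.4.0.0/14 (136.4.0.0 - 136.7.255.255)
Most specific is 136.4.0.0/14.

136.4.0.0/14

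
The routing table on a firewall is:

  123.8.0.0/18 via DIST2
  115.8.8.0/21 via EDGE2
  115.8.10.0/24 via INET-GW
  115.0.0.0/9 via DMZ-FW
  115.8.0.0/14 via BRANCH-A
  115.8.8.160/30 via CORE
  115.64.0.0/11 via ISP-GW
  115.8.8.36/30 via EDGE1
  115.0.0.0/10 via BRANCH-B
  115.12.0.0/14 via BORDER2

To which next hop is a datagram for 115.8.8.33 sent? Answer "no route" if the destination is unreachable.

EDGE2

Routes whose prefix contains 115.8.8.33:
  115.0.0.0/9 (115.0.0.0 - 115.127.255.255) -> DMZ-FW
  115.0.0.0/10 (115.0.0.0 - 115.63.255.255) -> BRANCH-B
  115.8.0.0/14 (115.8.0.0 - 115.11.255.255) -> BRANCH-A
  115.8.8.0/21 (115.8.8.0 - 115.8.15.255) -> EDGE2
More-specific entries that do NOT match:
  115.8.8.160/30 (115.8.8.160 - 115.8.8.163) does not contain 115.8.8.33
  115.8.8.36/30 (115.8.8.36 - 115.8.8.39) does not contain 115.8.8.33
  115.8.10.0/24 (115.8.10.0 - 115.8.10.255) does not contain 115.8.8.33
Longest matching prefix is /21 -> next hop EDGE2.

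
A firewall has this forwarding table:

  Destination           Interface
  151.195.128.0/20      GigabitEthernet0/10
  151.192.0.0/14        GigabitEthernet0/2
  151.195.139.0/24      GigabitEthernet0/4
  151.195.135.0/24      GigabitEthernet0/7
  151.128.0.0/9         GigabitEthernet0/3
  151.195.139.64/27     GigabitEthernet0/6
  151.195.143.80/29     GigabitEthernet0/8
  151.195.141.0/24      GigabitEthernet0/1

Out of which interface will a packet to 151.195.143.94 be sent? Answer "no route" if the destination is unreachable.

Routes whose prefix contains 151.195.143.94:
  151.128.0.0/9 (151.128.0.0 - 151.255.255.255) -> GigabitEthernet0/3
  151.192.0.0/14 (151.192.0.0 - 151.195.255.255) -> GigabitEthernet0/2
  151.195.128.0/20 (151.195.128.0 - 151.195.143.255) -> GigabitEthernet0/10
More-specific entries that do NOT match:
  151.195.143.80/29 (151.195.143.80 - 151.195.143.87) does not contain 151.195.143.94
  151.195.139.64/27 (151.195.139.64 - 151.195.139.95) does not contain 151.195.143.94
  151.195.139.0/24 (151.195.139.0 - 151.195.139.255) does not contain 151.195.143.94
  151.195.135.0/24 (151.195.135.0 - 151.195.135.255) does not contain 151.195.143.94
  151.195.141.0/24 (151.195.141.0 - 151.195.141.255) does not contain 151.195.143.94
Longest matching prefix is /20 -> interface GigabitEthernet0/10.

GigabitEthernet0/10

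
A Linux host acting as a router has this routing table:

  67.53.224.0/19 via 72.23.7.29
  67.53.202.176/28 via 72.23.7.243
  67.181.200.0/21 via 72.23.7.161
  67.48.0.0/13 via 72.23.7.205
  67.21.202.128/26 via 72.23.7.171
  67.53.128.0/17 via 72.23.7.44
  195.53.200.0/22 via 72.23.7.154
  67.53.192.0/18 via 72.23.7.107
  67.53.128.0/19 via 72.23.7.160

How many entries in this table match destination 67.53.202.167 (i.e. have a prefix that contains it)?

3

Prefixes containing 67.53.202.167:
  67.48.0.0/13 (67.48.0.0 - 67.55.255.255)
  67.53.128.0/17 (67.53.128.0 - 67.53.255.255)
  67.53.192.0/18 (67.53.192.0 - 67.53.255.255)
Total matching entries: 3.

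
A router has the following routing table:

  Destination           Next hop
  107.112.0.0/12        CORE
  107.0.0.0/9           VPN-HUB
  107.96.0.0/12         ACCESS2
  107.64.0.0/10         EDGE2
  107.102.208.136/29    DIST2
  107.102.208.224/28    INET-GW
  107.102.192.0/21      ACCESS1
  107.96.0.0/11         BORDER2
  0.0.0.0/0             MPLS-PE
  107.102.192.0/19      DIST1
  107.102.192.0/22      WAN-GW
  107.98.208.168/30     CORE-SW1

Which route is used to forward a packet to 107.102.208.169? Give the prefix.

107.102.192.0/19

Entries matching 107.102.208.169:
  0.0.0.0/0 (default, matches everything)
  107.0.0.0/9 (107.0.0.0 - 107.127.255.255)
  107.64.0.0/10 (107.64.0.0 - 107.127.255.255)
  107.96.0.0/11 (107.96.0.0 - 107.127.255.255)
  107.96.0.0/12 (107.96.0.0 - 107.111.255.255)
  107.102.192.0/19 (107.102.192.0 - 107.102.223.255)
Most specific is 107.102.192.0/19.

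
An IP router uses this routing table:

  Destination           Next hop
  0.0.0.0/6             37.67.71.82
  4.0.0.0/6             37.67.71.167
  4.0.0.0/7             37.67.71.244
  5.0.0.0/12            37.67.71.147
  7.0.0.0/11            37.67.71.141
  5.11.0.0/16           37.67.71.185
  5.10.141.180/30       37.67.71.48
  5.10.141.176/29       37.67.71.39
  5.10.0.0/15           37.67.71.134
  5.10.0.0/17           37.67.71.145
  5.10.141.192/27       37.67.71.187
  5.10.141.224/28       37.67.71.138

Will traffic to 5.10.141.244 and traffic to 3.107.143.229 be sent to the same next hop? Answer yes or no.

5.10.141.244: longest match 5.10.0.0/15 -> 37.67.71.134
3.107.143.229: longest match 0.0.0.0/6 -> 37.67.71.82

no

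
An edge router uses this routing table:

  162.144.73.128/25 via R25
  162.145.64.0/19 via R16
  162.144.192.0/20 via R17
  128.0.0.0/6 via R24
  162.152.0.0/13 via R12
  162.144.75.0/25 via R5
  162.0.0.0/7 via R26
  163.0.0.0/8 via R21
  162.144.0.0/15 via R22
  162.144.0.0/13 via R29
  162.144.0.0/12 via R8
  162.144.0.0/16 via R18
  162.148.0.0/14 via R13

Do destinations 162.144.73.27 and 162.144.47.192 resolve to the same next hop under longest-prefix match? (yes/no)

162.144.73.27: longest match 162.144.0.0/16 -> R18
162.144.47.192: longest match 162.144.0.0/16 -> R18

yes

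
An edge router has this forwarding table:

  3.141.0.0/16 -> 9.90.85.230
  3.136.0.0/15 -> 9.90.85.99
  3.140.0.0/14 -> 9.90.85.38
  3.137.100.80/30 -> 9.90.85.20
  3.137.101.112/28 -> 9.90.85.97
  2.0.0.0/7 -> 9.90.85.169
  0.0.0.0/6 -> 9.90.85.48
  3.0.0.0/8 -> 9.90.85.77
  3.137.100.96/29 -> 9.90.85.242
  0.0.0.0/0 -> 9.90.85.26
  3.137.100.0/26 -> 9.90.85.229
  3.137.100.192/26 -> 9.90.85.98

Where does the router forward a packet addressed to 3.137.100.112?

9.90.85.99

Routes whose prefix contains 3.137.100.112:
  0.0.0.0/0 (default, matches everything) -> 9.90.85.26
  0.0.0.0/6 (0.0.0.0 - 3.255.255.255) -> 9.90.85.48
  2.0.0.0/7 (2.0.0.0 - 3.255.255.255) -> 9.90.85.169
  3.0.0.0/8 (3.0.0.0 - 3.255.255.255) -> 9.90.85.77
  3.136.0.0/15 (3.136.0.0 - 3.137.255.255) -> 9.90.85.99
More-specific entries that do NOT match:
  3.137.100.80/30 (3.137.100.80 - 3.137.100.83) does not contain 3.137.100.112
  3.137.100.96/29 (3.137.100.96 - 3.137.100.103) does not contain 3.137.100.112
  3.137.101.112/28 (3.137.101.112 - 3.137.101.127) does not contain 3.137.100.112
  3.137.100.0/26 (3.137.100.0 - 3.137.100.63) does not contain 3.137.100.112
  3.137.100.192/26 (3.137.100.192 - 3.137.100.255) does not contain 3.137.100.112
  3.141.0.0/16 (3.141.0.0 - 3.141.255.255) does not contain 3.137.100.112
Longest matching prefix is /15 -> next hop 9.90.85.99.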